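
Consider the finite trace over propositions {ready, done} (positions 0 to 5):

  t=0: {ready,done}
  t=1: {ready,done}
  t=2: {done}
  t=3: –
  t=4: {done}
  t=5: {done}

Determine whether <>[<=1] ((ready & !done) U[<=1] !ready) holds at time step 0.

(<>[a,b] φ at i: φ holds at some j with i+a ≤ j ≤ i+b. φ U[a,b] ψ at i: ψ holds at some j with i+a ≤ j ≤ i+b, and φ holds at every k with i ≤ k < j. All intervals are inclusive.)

Check ((ready & !done) U[<=1] !ready) at each j in [0,1]:
  j=0: fails
  j=1: fails
No position in the window satisfies it → formula fails.

False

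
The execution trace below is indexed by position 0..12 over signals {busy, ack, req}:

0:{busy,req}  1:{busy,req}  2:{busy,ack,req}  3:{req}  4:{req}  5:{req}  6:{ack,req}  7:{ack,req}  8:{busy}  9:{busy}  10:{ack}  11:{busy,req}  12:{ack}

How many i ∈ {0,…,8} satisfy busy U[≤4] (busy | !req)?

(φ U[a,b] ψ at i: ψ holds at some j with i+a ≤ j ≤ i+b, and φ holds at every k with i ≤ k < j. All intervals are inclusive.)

4

Evaluate at each i in [0,8]:
  i=0: ✓ (rhs at j=0)
  i=1: ✓ (rhs at j=1)
  i=2: ✓ (rhs at j=2)
  i=3: ✗ (no rhs in [3,7])
  i=4: ✗ (lhs fails at k=4 before rhs at j=8)
  i=5: ✗ (lhs fails at k=5 before rhs at j=8)
  i=6: ✗ (lhs fails at k=6 before rhs at j=8)
  i=7: ✗ (lhs fails at k=7 before rhs at j=8)
  i=8: ✓ (rhs at j=8)
Positions where it holds: {0, 1, 2, 8} → 4.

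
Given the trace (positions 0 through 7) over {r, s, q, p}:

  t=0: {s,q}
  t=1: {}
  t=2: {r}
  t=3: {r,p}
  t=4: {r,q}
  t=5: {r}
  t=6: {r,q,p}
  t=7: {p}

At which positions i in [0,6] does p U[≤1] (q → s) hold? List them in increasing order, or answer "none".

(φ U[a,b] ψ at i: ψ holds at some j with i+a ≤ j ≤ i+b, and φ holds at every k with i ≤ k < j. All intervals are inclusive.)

Evaluate at each i in [0,6]:
  i=0: ✓ (rhs at j=0)
  i=1: ✓ (rhs at j=1)
  i=2: ✓ (rhs at j=2)
  i=3: ✓ (rhs at j=3)
  i=4: ✗ (lhs fails at k=4 before rhs at j=5)
  i=5: ✓ (rhs at j=5)
  i=6: ✓ (rhs at j=7; lhs holds on [6,6])

0, 1, 2, 3, 5, 6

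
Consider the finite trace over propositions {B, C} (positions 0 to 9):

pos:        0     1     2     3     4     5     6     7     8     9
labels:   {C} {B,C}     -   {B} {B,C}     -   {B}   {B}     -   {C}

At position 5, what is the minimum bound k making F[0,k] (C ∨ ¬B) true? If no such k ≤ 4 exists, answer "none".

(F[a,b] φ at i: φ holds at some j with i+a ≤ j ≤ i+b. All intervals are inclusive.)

0

Scan j = 5,6,… for (C ∨ ¬B):
  j=5: holds
First hit at j=5, so smallest k = 5-5 = 0.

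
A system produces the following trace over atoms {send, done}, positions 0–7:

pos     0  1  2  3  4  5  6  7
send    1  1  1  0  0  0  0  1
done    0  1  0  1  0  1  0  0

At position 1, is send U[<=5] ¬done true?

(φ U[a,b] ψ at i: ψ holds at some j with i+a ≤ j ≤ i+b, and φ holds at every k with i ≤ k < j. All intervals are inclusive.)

Yes

Need some j in [1,6] with ¬done, and send at every k in [1,j-1].
  j=1: ¬done false.
  j=2: ¬done holds; send holds at every k in [1,1] → satisfied.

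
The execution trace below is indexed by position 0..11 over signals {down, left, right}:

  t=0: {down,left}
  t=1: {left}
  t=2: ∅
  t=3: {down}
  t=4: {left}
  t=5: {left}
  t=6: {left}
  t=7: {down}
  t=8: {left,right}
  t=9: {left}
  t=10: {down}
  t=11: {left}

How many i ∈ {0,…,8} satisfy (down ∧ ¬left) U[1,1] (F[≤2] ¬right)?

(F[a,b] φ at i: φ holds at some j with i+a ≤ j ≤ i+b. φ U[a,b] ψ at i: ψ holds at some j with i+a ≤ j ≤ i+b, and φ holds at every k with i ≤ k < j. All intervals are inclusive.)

2

Evaluate at each i in [0,8]:
  i=0: ✗ (lhs fails at k=0 before rhs at j=1)
  i=1: ✗ (lhs fails at k=1 before rhs at j=2)
  i=2: ✗ (lhs fails at k=2 before rhs at j=3)
  i=3: ✓ (rhs at j=4; lhs holds on [3,3])
  i=4: ✗ (lhs fails at k=4 before rhs at j=5)
  i=5: ✗ (lhs fails at k=5 before rhs at j=6)
  i=6: ✗ (lhs fails at k=6 before rhs at j=7)
  i=7: ✓ (rhs at j=8; lhs holds on [7,7])
  i=8: ✗ (lhs fails at k=8 before rhs at j=9)
Positions where it holds: {3, 7} → 2.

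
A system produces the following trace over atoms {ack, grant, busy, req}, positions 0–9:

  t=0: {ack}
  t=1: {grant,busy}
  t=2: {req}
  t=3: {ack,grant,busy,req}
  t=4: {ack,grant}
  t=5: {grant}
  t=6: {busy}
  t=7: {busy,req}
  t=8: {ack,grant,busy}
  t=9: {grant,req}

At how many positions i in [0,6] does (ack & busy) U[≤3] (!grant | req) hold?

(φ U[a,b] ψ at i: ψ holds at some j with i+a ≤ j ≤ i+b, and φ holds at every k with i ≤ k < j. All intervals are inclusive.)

Evaluate at each i in [0,6]:
  i=0: ✓ (rhs at j=0)
  i=1: ✗ (lhs fails at k=1 before rhs at j=2)
  i=2: ✓ (rhs at j=2)
  i=3: ✓ (rhs at j=3)
  i=4: ✗ (lhs fails at k=4 before rhs at j=6)
  i=5: ✗ (lhs fails at k=5 before rhs at j=6)
  i=6: ✓ (rhs at j=6)
Positions where it holds: {0, 2, 3, 6} → 4.

4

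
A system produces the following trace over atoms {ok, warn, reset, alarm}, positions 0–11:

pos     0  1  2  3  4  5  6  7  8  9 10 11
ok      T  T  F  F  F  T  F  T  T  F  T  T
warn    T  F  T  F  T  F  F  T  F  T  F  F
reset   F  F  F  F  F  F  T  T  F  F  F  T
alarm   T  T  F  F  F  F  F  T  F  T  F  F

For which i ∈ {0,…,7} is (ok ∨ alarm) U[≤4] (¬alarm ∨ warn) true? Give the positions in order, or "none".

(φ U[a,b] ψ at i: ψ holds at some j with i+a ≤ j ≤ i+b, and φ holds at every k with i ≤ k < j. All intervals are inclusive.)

Evaluate at each i in [0,7]:
  i=0: ✓ (rhs at j=0)
  i=1: ✓ (rhs at j=2; lhs holds on [1,1])
  i=2: ✓ (rhs at j=2)
  i=3: ✓ (rhs at j=3)
  i=4: ✓ (rhs at j=4)
  i=5: ✓ (rhs at j=5)
  i=6: ✓ (rhs at j=6)
  i=7: ✓ (rhs at j=7)

0, 1, 2, 3, 4, 5, 6, 7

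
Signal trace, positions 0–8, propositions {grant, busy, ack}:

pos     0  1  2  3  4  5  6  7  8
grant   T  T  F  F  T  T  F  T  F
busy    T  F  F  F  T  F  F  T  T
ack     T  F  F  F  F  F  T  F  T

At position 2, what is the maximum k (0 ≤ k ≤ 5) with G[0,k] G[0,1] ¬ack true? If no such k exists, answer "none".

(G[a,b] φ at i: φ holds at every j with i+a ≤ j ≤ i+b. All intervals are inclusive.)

2

G[0,1] ¬ack must hold from j=2 onward; find where it first fails.
  j=2: holds
  j=3: holds
  j=4: holds
  j=5: fails
Holds on [2,4], so largest k = 2.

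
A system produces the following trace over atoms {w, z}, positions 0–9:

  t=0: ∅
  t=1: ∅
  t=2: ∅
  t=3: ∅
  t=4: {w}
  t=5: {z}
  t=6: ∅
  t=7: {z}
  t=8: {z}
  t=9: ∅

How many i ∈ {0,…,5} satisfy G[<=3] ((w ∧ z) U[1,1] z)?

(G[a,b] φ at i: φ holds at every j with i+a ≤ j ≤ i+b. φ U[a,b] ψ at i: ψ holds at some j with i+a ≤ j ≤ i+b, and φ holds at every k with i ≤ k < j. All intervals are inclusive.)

Evaluate at each i in [0,5]:
  i=0: ✗ (fails at j=0)
  i=1: ✗ (fails at j=1)
  i=2: ✗ (fails at j=2)
  i=3: ✗ (fails at j=3)
  i=4: ✗ (fails at j=4)
  i=5: ✗ (fails at j=5)
Positions where it holds: {} → 0.

0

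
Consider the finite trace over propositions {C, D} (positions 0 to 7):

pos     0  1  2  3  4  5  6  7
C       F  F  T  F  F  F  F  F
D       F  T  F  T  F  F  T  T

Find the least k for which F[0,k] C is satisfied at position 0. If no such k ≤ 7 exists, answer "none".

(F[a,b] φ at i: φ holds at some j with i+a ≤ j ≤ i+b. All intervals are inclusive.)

Scan j = 0,1,… for C:
  j=0: fails
  j=1: fails
  j=2: holds
First hit at j=2, so smallest k = 2-0 = 2.

2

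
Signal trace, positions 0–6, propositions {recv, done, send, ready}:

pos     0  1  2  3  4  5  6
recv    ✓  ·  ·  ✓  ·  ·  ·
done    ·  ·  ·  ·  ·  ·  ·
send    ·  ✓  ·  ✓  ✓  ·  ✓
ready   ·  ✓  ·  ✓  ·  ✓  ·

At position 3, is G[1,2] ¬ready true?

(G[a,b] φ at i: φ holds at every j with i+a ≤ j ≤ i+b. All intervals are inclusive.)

No

Check ¬ready at every j in [4,5]:
  j=4: true
  j=5: false
Fails at j=5 → formula fails.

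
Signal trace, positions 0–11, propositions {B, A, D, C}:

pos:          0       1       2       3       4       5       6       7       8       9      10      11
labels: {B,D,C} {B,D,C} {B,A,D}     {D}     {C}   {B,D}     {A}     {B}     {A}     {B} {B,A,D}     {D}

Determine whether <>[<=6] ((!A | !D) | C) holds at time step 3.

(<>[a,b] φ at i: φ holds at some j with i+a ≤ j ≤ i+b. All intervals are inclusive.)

Check ((!A | !D) | C) at each j in [3,9]:
  j=3: true
  j=4: true
  j=5: true
  j=6: true
  j=7: true
  j=8: true
  j=9: true
Found at j=3 → formula holds.

Yes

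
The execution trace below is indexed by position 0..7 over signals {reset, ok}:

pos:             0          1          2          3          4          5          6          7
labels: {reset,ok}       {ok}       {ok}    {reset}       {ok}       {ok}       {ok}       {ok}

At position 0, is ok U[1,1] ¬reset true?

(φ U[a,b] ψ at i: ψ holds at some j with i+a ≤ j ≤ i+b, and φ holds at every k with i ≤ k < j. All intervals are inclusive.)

True

Need some j in [1,1] with ¬reset, and ok at every k in [0,j-1].
  j=1: ¬reset holds; ok holds at every k in [0,0] → satisfied.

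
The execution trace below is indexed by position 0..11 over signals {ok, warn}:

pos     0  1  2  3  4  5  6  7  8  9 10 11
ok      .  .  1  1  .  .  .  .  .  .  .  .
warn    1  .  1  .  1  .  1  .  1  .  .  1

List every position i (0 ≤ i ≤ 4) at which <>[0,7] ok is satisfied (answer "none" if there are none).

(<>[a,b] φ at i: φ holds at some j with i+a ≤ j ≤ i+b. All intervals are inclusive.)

0, 1, 2, 3

Evaluate at each i in [0,4]:
  i=0: ✓ (witness j=2)
  i=1: ✓ (witness j=2)
  i=2: ✓ (witness j=2)
  i=3: ✓ (witness j=3)
  i=4: ✗ (none in [4,11])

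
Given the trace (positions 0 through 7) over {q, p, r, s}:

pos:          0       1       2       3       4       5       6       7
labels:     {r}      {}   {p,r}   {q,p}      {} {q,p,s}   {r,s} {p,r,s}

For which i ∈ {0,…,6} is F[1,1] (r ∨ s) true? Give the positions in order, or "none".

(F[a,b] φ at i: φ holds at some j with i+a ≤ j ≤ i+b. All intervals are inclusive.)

1, 4, 5, 6

Evaluate at each i in [0,6]:
  i=0: ✗ (none in [1,1])
  i=1: ✓ (witness j=2)
  i=2: ✗ (none in [3,3])
  i=3: ✗ (none in [4,4])
  i=4: ✓ (witness j=5)
  i=5: ✓ (witness j=6)
  i=6: ✓ (witness j=7)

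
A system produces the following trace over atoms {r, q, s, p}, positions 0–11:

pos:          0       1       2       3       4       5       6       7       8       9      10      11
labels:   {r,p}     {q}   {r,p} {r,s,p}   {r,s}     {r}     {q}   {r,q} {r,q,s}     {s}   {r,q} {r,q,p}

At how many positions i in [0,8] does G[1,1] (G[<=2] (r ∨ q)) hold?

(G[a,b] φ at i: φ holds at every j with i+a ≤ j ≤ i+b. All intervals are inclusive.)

Evaluate at each i in [0,8]:
  i=0: ✓ (all of [1,1])
  i=1: ✓ (all of [2,2])
  i=2: ✓ (all of [3,3])
  i=3: ✓ (all of [4,4])
  i=4: ✓ (all of [5,5])
  i=5: ✓ (all of [6,6])
  i=6: ✗ (fails at j=7)
  i=7: ✗ (fails at j=8)
  i=8: ✗ (fails at j=9)
Positions where it holds: {0, 1, 2, 3, 4, 5} → 6.

6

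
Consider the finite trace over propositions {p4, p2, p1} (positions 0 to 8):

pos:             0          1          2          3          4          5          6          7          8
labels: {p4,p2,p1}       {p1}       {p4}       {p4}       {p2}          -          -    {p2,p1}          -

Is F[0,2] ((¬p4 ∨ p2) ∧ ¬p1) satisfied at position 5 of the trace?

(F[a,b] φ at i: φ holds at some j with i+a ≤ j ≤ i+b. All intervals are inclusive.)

Yes

Check ((¬p4 ∨ p2) ∧ ¬p1) at each j in [5,7]:
  j=5: true
  j=6: true
  j=7: false
Found at j=5 → formula holds.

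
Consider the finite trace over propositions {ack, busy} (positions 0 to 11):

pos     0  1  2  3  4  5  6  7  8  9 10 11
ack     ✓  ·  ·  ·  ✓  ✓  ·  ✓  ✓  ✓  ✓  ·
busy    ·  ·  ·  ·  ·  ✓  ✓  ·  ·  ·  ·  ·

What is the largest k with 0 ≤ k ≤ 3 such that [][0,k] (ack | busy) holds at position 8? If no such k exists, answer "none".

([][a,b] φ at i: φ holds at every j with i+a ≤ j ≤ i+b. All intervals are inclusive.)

2

(ack | busy) must hold from j=8 onward; find where it first fails.
  j=8: holds
  j=9: holds
  j=10: holds
  j=11: fails
Holds on [8,10], so largest k = 2.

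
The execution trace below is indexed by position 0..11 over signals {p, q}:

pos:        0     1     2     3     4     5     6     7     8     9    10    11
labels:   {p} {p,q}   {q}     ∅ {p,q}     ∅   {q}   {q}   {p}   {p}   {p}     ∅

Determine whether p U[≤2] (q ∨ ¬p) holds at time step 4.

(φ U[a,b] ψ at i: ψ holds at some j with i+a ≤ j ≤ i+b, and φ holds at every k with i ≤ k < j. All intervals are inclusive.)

Yes

Need some j in [4,6] with (q ∨ ¬p), and p at every k in [4,j-1].
  j=4: (q ∨ ¬p) holds; no prefix to check → satisfied.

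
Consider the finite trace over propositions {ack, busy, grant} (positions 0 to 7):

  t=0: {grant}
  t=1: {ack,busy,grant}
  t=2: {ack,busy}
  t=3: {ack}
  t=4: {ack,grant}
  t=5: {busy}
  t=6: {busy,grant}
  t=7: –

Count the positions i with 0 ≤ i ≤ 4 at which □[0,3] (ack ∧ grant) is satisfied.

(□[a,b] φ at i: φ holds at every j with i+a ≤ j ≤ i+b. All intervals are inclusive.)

0

Evaluate at each i in [0,4]:
  i=0: ✗ (fails at j=0)
  i=1: ✗ (fails at j=2)
  i=2: ✗ (fails at j=2)
  i=3: ✗ (fails at j=3)
  i=4: ✗ (fails at j=5)
Positions where it holds: {} → 0.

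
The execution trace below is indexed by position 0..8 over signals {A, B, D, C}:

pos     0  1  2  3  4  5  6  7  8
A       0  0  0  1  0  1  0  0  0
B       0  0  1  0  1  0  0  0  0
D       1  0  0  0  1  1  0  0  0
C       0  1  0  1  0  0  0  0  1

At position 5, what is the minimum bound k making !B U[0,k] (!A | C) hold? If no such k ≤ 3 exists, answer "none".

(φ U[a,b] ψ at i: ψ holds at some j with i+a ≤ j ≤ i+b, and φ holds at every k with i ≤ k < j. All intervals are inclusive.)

Need earliest j ≥ 5 with (!A | C), and !B at every k in [5,j-1].
  j=5: rhs fails.
  j=6: rhs holds; lhs holds on [5,5]. k = 1.

1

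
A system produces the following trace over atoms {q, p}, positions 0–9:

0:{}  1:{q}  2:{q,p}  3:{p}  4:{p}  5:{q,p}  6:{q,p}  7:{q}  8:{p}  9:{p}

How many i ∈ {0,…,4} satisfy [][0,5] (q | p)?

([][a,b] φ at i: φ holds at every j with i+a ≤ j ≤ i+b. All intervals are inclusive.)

4

Evaluate at each i in [0,4]:
  i=0: ✗ (fails at j=0)
  i=1: ✓ (all of [1,6])
  i=2: ✓ (all of [2,7])
  i=3: ✓ (all of [3,8])
  i=4: ✓ (all of [4,9])
Positions where it holds: {1, 2, 3, 4} → 4.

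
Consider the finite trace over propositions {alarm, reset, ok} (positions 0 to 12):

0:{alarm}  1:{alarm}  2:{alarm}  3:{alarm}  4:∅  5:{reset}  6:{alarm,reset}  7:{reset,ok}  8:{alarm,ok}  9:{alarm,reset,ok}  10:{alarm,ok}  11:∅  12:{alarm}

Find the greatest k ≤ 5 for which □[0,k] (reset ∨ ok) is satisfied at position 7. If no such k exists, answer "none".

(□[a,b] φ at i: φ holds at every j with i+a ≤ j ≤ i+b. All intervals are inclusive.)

3

(reset ∨ ok) must hold from j=7 onward; find where it first fails.
  j=7: holds
  j=8: holds
  j=9: holds
  j=10: holds
  j=11: fails
Holds on [7,10], so largest k = 3.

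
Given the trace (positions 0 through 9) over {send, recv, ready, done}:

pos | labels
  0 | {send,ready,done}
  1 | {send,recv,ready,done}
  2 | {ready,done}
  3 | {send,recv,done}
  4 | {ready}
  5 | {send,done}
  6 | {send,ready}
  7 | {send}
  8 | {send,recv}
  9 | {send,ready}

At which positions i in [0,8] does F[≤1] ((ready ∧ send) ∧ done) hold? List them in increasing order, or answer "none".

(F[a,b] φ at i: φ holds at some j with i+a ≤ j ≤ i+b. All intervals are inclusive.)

0, 1

Evaluate at each i in [0,8]:
  i=0: ✓ (witness j=0)
  i=1: ✓ (witness j=1)
  i=2: ✗ (none in [2,3])
  i=3: ✗ (none in [3,4])
  i=4: ✗ (none in [4,5])
  i=5: ✗ (none in [5,6])
  i=6: ✗ (none in [6,7])
  i=7: ✗ (none in [7,8])
  i=8: ✗ (none in [8,9])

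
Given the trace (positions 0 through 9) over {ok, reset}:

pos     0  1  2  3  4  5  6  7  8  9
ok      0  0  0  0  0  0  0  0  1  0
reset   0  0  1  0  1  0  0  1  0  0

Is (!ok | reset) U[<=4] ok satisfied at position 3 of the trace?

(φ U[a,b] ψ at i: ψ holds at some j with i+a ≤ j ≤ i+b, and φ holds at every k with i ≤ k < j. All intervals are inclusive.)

Need some j in [3,7] with ok, and (!ok | reset) at every k in [3,j-1].
  j=3: ok false.
  j=4: ok false.
  j=5: ok false.
  j=6: ok false.
  j=7: ok false.
No j in the window works → until fails.

Does not hold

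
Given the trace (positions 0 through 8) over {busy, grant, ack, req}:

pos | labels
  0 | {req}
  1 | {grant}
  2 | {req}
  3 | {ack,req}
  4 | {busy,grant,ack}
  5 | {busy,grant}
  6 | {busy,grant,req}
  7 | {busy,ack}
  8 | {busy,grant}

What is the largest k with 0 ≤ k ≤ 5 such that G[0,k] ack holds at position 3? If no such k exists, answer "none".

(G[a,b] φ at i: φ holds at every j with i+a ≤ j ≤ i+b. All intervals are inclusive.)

1

ack must hold from j=3 onward; find where it first fails.
  j=3: holds
  j=4: holds
  j=5: fails
Holds on [3,4], so largest k = 1.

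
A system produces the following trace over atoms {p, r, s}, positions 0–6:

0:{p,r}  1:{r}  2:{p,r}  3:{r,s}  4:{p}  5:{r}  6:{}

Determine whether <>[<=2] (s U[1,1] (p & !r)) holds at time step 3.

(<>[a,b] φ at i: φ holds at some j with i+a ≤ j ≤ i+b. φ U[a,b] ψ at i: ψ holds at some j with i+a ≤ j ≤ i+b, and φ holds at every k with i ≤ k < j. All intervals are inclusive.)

True

Check (s U[1,1] (p & !r)) at each j in [3,5]:
  j=3: holds
  j=4: fails
  j=5: fails
Found at j=3 → formula holds.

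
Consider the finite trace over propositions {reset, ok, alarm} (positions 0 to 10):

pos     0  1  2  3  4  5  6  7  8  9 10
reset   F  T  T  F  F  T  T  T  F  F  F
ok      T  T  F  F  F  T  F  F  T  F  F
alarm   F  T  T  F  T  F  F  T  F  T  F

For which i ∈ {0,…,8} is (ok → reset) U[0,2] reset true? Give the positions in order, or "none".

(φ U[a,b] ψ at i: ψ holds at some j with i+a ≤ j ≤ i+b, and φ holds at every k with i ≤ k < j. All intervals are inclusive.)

Evaluate at each i in [0,8]:
  i=0: ✗ (lhs fails at k=0 before rhs at j=1)
  i=1: ✓ (rhs at j=1)
  i=2: ✓ (rhs at j=2)
  i=3: ✓ (rhs at j=5; lhs holds on [3,4])
  i=4: ✓ (rhs at j=5; lhs holds on [4,4])
  i=5: ✓ (rhs at j=5)
  i=6: ✓ (rhs at j=6)
  i=7: ✓ (rhs at j=7)
  i=8: ✗ (no rhs in [8,10])

1, 2, 3, 4, 5, 6, 7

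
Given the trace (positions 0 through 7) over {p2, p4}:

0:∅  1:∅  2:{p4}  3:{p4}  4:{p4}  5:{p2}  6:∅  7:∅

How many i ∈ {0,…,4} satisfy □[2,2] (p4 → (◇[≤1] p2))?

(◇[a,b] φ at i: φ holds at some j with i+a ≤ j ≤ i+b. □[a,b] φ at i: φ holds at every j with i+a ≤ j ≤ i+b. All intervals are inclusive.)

3

Evaluate at each i in [0,4]:
  i=0: ✗ (fails at j=2)
  i=1: ✗ (fails at j=3)
  i=2: ✓ (all of [4,4])
  i=3: ✓ (all of [5,5])
  i=4: ✓ (all of [6,6])
Positions where it holds: {2, 3, 4} → 3.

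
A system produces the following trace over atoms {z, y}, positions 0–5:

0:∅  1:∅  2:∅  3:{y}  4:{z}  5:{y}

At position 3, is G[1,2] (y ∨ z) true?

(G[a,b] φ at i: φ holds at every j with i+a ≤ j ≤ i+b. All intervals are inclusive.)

Yes

Check (y ∨ z) at every j in [4,5]:
  j=4: true
  j=5: true
All positions satisfy it → formula holds.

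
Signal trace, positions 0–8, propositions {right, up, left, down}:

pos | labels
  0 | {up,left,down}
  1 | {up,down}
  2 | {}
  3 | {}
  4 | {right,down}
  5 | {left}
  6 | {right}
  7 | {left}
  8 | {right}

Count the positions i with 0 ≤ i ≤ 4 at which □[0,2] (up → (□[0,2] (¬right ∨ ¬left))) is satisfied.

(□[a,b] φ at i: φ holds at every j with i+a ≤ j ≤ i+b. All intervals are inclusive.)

Evaluate at each i in [0,4]:
  i=0: ✓ (all of [0,2])
  i=1: ✓ (all of [1,3])
  i=2: ✓ (all of [2,4])
  i=3: ✓ (all of [3,5])
  i=4: ✓ (all of [4,6])
Positions where it holds: {0, 1, 2, 3, 4} → 5.

5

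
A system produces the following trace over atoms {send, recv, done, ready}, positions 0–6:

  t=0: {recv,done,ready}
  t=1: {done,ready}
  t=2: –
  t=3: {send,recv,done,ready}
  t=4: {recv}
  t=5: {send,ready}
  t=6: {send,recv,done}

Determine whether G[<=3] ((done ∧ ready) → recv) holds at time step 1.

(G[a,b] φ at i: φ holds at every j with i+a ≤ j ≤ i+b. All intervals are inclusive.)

False

Check ((done ∧ ready) → recv) at every j in [1,4]:
  j=1: antecedent true; consequent false → ✗
  j=2: antecedent false → ✓
  j=3: antecedent true; consequent true → ✓
  j=4: antecedent false → ✓
Fails at j=1 → formula fails.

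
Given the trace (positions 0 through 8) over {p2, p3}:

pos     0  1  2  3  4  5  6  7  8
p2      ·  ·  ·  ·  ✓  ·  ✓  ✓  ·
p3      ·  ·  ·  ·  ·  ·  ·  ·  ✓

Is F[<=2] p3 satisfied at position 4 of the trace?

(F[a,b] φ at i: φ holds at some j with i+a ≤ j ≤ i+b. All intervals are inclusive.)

Check p3 at each j in [4,6]:
  j=4: false
  j=5: false
  j=6: false
No position in the window satisfies it → formula fails.

Does not hold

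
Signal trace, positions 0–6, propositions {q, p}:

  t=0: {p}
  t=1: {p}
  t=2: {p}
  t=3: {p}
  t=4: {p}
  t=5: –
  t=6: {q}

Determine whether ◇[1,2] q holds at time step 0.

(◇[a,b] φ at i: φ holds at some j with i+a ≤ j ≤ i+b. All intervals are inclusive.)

Check q at each j in [1,2]:
  j=1: false
  j=2: false
No position in the window satisfies it → formula fails.

No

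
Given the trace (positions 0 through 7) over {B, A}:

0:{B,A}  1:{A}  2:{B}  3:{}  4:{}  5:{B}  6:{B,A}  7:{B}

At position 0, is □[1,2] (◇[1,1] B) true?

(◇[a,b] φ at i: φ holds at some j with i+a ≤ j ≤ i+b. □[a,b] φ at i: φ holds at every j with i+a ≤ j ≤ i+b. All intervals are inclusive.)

False

Check ◇[1,1] B at every j in [1,2]:
  j=1: holds (witness at 2)
  j=2: fails (none in [3,3])
Fails at j=2 → formula fails.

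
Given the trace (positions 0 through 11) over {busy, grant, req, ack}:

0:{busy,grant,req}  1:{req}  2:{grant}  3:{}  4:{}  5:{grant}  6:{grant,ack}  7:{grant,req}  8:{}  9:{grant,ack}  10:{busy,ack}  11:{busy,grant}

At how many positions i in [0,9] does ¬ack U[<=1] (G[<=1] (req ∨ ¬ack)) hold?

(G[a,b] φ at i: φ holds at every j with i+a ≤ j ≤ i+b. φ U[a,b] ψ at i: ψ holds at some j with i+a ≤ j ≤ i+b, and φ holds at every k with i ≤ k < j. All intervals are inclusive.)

Evaluate at each i in [0,9]:
  i=0: ✓ (rhs at j=0)
  i=1: ✓ (rhs at j=1)
  i=2: ✓ (rhs at j=2)
  i=3: ✓ (rhs at j=3)
  i=4: ✓ (rhs at j=4)
  i=5: ✗ (no rhs in [5,6])
  i=6: ✗ (lhs fails at k=6 before rhs at j=7)
  i=7: ✓ (rhs at j=7)
  i=8: ✗ (no rhs in [8,9])
  i=9: ✗ (no rhs in [9,10])
Positions where it holds: {0, 1, 2, 3, 4, 7} → 6.

6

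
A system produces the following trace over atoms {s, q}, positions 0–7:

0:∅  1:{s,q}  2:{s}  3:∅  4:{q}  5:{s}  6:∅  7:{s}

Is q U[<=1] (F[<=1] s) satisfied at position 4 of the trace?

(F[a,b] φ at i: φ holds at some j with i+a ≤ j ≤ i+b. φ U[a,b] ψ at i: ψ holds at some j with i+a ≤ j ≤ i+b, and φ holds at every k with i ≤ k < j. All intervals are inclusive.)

Need some j in [4,5] with F[<=1] s, and q at every k in [4,j-1].
  j=4: F[<=1] s holds; no prefix to check → satisfied.

Yes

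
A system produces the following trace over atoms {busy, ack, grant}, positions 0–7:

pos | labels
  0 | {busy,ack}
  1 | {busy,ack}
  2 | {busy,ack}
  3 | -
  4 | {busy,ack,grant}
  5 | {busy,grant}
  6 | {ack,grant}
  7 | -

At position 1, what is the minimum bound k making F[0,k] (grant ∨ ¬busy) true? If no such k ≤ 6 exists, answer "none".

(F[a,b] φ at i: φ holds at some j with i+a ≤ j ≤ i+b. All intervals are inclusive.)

Scan j = 1,2,… for (grant ∨ ¬busy):
  j=1: fails
  j=2: fails
  j=3: holds
First hit at j=3, so smallest k = 3-1 = 2.

2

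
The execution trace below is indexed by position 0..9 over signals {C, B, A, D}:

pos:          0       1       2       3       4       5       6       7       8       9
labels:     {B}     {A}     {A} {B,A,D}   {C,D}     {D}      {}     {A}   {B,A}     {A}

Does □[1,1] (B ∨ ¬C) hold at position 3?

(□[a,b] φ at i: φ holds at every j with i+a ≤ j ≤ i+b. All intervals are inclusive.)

Check (B ∨ ¬C) at every j in [4,4]:
  j=4: false
Fails at j=4 → formula fails.

False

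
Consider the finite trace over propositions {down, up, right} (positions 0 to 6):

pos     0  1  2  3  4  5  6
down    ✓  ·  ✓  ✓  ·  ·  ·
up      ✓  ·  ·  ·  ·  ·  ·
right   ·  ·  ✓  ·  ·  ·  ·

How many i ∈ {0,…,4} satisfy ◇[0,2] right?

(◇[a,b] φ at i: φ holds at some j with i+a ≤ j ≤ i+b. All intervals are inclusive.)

Evaluate at each i in [0,4]:
  i=0: ✓ (witness j=2)
  i=1: ✓ (witness j=2)
  i=2: ✓ (witness j=2)
  i=3: ✗ (none in [3,5])
  i=4: ✗ (none in [4,6])
Positions where it holds: {0, 1, 2} → 3.

3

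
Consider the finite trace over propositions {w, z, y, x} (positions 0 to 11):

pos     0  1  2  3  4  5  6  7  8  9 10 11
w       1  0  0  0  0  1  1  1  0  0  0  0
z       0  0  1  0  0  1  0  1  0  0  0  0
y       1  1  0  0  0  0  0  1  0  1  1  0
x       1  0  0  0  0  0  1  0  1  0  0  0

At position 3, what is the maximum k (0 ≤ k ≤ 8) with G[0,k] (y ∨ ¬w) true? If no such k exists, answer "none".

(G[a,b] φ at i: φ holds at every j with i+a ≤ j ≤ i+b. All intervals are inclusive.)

(y ∨ ¬w) must hold from j=3 onward; find where it first fails.
  j=3: holds
  j=4: holds
  j=5: fails
Holds on [3,4], so largest k = 1.

1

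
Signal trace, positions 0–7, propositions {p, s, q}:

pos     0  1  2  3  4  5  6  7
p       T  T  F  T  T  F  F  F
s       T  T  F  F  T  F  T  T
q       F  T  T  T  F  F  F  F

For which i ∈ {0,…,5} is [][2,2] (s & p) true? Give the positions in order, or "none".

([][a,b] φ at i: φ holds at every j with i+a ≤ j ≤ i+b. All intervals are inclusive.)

2

Evaluate at each i in [0,5]:
  i=0: ✗ (fails at j=2)
  i=1: ✗ (fails at j=3)
  i=2: ✓ (all of [4,4])
  i=3: ✗ (fails at j=5)
  i=4: ✗ (fails at j=6)
  i=5: ✗ (fails at j=7)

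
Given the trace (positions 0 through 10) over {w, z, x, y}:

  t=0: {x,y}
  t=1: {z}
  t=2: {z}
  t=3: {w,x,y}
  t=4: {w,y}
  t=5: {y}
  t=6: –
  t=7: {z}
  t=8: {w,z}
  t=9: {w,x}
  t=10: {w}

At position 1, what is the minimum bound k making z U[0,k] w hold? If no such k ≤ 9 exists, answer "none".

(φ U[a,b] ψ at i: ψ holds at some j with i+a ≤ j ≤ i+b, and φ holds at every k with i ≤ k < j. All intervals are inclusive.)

2

Need earliest j ≥ 1 with w, and z at every k in [1,j-1].
  j=1: rhs fails.
  j=2: rhs fails.
  j=3: rhs holds; lhs holds on [1,2]. k = 2.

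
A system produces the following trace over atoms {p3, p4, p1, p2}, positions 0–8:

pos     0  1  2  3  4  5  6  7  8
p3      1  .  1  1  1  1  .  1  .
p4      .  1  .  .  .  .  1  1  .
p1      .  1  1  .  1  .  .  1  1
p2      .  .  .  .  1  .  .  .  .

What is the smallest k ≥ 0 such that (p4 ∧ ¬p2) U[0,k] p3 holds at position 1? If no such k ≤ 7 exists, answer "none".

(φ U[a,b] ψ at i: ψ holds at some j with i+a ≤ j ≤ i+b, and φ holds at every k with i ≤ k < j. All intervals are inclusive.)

Need earliest j ≥ 1 with p3, and (p4 ∧ ¬p2) at every k in [1,j-1].
  j=1: rhs fails.
  j=2: rhs holds; lhs holds on [1,1]. k = 1.

1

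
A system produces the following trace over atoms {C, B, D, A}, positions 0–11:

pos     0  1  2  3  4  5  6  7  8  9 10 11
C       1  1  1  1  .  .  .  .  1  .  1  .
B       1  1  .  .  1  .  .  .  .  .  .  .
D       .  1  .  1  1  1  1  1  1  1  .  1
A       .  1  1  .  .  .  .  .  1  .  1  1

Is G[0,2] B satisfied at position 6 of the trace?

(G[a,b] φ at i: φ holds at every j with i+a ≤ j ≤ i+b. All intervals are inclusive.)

No

Check B at every j in [6,8]:
  j=6: false
  j=7: false
  j=8: false
Fails at j=6 → formula fails.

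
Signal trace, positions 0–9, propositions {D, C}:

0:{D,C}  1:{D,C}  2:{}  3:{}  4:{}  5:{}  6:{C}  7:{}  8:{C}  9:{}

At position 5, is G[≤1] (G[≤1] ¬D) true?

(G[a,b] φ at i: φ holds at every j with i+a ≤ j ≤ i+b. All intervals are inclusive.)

Check G[≤1] ¬D at every j in [5,6]:
  j=5: holds on [5,6]
  j=6: holds on [6,7]
All positions satisfy it → formula holds.

Yes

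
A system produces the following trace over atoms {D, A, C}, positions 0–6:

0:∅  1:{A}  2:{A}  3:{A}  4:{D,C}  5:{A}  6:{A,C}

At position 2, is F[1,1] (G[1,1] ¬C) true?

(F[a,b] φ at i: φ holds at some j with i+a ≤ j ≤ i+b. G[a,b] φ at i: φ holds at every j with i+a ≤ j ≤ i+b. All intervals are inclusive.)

No

Check G[1,1] ¬C at each j in [3,3]:
  j=3: fails at 4
No position in the window satisfies it → formula fails.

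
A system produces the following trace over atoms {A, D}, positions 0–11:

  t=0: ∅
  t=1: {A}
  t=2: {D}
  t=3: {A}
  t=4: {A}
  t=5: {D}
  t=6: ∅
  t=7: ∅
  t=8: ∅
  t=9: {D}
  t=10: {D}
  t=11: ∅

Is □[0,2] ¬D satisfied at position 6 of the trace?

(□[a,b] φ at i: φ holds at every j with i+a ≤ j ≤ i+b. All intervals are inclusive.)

Check ¬D at every j in [6,8]:
  j=6: true
  j=7: true
  j=8: true
All positions satisfy it → formula holds.

Holds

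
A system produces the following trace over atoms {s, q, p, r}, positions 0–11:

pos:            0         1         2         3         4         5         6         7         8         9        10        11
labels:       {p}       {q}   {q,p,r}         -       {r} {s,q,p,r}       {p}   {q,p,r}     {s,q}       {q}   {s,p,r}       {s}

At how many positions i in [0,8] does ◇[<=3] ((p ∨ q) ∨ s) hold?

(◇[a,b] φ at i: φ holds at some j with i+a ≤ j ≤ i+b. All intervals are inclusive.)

9

Evaluate at each i in [0,8]:
  i=0: ✓ (witness j=0)
  i=1: ✓ (witness j=1)
  i=2: ✓ (witness j=2)
  i=3: ✓ (witness j=5)
  i=4: ✓ (witness j=5)
  i=5: ✓ (witness j=5)
  i=6: ✓ (witness j=6)
  i=7: ✓ (witness j=7)
  i=8: ✓ (witness j=8)
Positions where it holds: {0, 1, 2, 3, 4, 5, 6, 7, 8} → 9.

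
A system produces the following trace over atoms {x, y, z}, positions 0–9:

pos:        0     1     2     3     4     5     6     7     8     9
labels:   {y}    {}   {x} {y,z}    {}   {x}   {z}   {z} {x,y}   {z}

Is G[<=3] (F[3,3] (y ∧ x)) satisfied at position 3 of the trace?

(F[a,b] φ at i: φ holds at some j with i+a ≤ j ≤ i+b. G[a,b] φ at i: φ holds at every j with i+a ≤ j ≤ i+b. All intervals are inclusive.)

No

Check F[3,3] (y ∧ x) at every j in [3,6]:
  j=3: fails (none in [6,6])
  j=4: fails (none in [7,7])
  j=5: holds (witness at 8)
  j=6: fails (none in [9,9])
Fails at j=3 → formula fails.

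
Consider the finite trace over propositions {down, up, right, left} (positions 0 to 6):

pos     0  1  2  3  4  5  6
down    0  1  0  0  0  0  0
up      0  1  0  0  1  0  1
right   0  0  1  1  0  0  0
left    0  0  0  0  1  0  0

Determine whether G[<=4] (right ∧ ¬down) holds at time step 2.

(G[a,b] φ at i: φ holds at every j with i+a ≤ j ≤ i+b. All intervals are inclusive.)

No

Check (right ∧ ¬down) at every j in [2,6]:
  j=2: true
  j=3: true
  j=4: false
  j=5: false
  j=6: false
Fails at j=4 → formula fails.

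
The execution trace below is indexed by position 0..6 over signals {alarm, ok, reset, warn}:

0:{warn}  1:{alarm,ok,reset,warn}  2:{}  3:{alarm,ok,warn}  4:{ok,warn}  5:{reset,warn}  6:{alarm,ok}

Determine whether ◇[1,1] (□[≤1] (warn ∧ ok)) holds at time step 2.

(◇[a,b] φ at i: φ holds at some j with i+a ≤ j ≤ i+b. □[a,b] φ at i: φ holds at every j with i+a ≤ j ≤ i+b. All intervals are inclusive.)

Check □[≤1] (warn ∧ ok) at each j in [3,3]:
  j=3: holds on [3,4]
Found at j=3 → formula holds.

Holds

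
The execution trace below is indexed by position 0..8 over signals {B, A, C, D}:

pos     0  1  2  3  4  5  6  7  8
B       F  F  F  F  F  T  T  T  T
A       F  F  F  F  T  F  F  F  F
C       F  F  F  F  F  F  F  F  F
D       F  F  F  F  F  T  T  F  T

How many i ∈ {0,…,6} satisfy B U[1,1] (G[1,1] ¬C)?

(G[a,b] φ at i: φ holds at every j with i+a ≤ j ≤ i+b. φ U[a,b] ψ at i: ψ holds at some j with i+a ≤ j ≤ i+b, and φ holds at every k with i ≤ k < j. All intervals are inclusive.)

2

Evaluate at each i in [0,6]:
  i=0: ✗ (lhs fails at k=0 before rhs at j=1)
  i=1: ✗ (lhs fails at k=1 before rhs at j=2)
  i=2: ✗ (lhs fails at k=2 before rhs at j=3)
  i=3: ✗ (lhs fails at k=3 before rhs at j=4)
  i=4: ✗ (lhs fails at k=4 before rhs at j=5)
  i=5: ✓ (rhs at j=6; lhs holds on [5,5])
  i=6: ✓ (rhs at j=7; lhs holds on [6,6])
Positions where it holds: {5, 6} → 2.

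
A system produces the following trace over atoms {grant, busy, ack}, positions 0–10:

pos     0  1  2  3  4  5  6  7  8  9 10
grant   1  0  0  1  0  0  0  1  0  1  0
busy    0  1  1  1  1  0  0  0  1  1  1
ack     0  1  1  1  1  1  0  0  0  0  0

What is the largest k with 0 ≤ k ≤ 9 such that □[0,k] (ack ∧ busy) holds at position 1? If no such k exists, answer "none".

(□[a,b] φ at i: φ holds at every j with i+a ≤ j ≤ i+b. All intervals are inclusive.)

3

(ack ∧ busy) must hold from j=1 onward; find where it first fails.
  j=1: holds
  j=2: holds
  j=3: holds
  j=4: holds
  j=5: fails
Holds on [1,4], so largest k = 3.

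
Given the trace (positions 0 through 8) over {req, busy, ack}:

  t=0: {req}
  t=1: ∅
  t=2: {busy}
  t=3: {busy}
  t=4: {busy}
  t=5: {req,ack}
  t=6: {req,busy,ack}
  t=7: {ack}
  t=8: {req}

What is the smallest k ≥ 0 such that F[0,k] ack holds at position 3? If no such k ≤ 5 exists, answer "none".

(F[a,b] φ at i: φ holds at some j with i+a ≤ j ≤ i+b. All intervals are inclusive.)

Scan j = 3,4,… for ack:
  j=3: fails
  j=4: fails
  j=5: holds
First hit at j=5, so smallest k = 5-3 = 2.

2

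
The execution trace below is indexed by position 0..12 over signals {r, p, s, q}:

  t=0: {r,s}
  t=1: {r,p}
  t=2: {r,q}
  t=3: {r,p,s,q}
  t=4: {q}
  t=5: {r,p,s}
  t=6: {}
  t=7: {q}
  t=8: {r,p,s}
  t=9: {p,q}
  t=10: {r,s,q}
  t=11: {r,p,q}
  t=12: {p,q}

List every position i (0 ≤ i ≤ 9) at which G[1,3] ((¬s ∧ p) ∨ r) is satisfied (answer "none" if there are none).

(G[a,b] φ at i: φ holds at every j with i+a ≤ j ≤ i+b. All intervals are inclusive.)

Evaluate at each i in [0,9]:
  i=0: ✓ (all of [1,3])
  i=1: ✗ (fails at j=4)
  i=2: ✗ (fails at j=4)
  i=3: ✗ (fails at j=4)
  i=4: ✗ (fails at j=6)
  i=5: ✗ (fails at j=6)
  i=6: ✗ (fails at j=7)
  i=7: ✓ (all of [8,10])
  i=8: ✓ (all of [9,11])
  i=9: ✓ (all of [10,12])

0, 7, 8, 9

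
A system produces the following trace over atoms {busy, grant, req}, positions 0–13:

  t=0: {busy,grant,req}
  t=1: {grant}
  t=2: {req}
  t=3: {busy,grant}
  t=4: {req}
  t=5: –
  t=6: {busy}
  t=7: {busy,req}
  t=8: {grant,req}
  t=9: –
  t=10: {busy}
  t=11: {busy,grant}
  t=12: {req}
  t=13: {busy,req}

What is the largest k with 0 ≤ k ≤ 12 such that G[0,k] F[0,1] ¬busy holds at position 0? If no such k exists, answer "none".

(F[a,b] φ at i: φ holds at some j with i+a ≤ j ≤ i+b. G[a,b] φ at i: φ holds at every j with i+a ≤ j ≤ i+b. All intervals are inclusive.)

5

F[0,1] ¬busy must hold from j=0 onward; find where it first fails.
  j=0: holds
  j=1: holds
  j=2: holds
  j=3: holds
  j=4: holds
  j=5: holds
  j=6: fails
Holds on [0,5], so largest k = 5.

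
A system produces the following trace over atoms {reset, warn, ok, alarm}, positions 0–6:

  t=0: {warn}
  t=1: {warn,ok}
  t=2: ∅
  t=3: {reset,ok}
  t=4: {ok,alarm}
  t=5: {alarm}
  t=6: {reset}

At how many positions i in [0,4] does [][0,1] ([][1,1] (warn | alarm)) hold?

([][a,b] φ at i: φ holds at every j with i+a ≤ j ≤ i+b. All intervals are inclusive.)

Evaluate at each i in [0,4]:
  i=0: ✗ (fails at j=1)
  i=1: ✗ (fails at j=1)
  i=2: ✗ (fails at j=2)
  i=3: ✓ (all of [3,4])
  i=4: ✗ (fails at j=5)
Positions where it holds: {3} → 1.

1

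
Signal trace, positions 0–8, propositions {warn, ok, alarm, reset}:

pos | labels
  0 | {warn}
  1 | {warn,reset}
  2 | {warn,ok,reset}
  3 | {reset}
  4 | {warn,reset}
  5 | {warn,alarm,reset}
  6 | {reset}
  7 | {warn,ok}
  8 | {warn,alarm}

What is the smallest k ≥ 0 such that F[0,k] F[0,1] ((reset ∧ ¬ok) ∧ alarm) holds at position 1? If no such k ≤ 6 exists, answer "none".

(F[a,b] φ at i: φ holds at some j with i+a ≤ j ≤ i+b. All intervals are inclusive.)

3

Scan j = 1,2,… for F[0,1] ((reset ∧ ¬ok) ∧ alarm):
  j=1: fails
  j=2: fails
  j=3: fails
  j=4: holds
First hit at j=4, so smallest k = 4-1 = 3.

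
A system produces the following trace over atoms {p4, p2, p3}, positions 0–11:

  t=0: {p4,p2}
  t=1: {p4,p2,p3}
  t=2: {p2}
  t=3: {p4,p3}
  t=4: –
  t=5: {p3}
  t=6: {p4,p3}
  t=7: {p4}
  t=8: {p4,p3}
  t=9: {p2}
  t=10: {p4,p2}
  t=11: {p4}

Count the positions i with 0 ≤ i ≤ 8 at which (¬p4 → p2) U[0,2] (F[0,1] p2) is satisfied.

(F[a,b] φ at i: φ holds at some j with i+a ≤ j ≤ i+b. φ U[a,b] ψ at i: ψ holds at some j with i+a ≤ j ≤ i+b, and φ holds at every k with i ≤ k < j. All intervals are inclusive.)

Evaluate at each i in [0,8]:
  i=0: ✓ (rhs at j=0)
  i=1: ✓ (rhs at j=1)
  i=2: ✓ (rhs at j=2)
  i=3: ✗ (no rhs in [3,5])
  i=4: ✗ (no rhs in [4,6])
  i=5: ✗ (no rhs in [5,7])
  i=6: ✓ (rhs at j=8; lhs holds on [6,7])
  i=7: ✓ (rhs at j=8; lhs holds on [7,7])
  i=8: ✓ (rhs at j=8)
Positions where it holds: {0, 1, 2, 6, 7, 8} → 6.

6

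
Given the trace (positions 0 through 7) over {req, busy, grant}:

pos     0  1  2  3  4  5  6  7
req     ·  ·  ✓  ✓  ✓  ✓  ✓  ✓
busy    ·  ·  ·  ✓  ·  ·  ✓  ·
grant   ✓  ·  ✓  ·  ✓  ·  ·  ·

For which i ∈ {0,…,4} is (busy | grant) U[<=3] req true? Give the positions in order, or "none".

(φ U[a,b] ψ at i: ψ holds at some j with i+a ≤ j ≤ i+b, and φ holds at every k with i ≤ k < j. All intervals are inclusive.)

2, 3, 4

Evaluate at each i in [0,4]:
  i=0: ✗ (lhs fails at k=1 before rhs at j=2)
  i=1: ✗ (lhs fails at k=1 before rhs at j=2)
  i=2: ✓ (rhs at j=2)
  i=3: ✓ (rhs at j=3)
  i=4: ✓ (rhs at j=4)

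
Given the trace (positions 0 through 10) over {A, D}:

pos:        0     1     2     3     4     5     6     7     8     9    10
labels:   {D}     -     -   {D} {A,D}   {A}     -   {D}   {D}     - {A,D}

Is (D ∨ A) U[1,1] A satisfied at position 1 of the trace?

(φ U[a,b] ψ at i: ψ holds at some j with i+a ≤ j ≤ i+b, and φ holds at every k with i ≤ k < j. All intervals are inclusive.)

Does not hold

Need some j in [2,2] with A, and (D ∨ A) at every k in [1,j-1].
  j=2: A false.
No j in the window works → until fails.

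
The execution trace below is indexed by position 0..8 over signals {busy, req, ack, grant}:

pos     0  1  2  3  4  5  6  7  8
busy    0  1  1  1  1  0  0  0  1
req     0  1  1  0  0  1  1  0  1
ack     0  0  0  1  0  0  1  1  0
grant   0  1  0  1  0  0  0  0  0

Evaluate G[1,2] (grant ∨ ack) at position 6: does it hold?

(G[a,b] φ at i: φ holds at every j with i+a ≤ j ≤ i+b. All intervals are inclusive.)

No

Check (grant ∨ ack) at every j in [7,8]:
  j=7: true
  j=8: false
Fails at j=8 → formula fails.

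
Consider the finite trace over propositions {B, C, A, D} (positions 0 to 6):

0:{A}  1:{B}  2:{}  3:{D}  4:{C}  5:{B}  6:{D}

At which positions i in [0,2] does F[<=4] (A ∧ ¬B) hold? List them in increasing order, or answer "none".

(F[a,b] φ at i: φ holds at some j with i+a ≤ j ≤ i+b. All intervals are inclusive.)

0

Evaluate at each i in [0,2]:
  i=0: ✓ (witness j=0)
  i=1: ✗ (none in [1,5])
  i=2: ✗ (none in [2,6])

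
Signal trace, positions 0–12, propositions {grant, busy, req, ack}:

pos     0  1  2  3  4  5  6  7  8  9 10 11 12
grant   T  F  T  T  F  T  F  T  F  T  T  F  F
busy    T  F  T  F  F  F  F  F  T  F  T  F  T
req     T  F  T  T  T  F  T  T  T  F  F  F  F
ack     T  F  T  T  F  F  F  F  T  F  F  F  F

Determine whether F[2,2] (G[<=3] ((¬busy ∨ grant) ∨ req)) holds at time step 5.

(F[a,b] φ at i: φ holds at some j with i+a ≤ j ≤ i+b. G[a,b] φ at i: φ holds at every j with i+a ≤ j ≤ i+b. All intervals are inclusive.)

Check G[<=3] ((¬busy ∨ grant) ∨ req) at each j in [7,7]:
  j=7: holds on [7,10]
Found at j=7 → formula holds.

True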